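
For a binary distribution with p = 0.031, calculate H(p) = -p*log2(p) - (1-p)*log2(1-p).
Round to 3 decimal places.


H = -0.031*log2(0.031) - 0.969*log2(0.969) = 0.199.

0.199


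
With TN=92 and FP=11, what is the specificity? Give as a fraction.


Specificity = TN / (TN + FP) = 92 / 103 = 92/103.

92/103


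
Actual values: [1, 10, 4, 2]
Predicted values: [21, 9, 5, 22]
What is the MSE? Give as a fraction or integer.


MSE = (1/4) * ((1-21)^2=400 + (10-9)^2=1 + (4-5)^2=1 + (2-22)^2=400). Sum = 802. MSE = 401/2.

401/2


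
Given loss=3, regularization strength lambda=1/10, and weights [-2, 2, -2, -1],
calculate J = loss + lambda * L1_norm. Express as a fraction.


L1 norm = sum(|w|) = 7. J = 3 + 1/10 * 7 = 37/10.

37/10


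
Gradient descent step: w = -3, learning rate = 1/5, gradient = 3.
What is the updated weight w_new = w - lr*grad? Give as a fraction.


w_new = -3 - 1/5 * 3 = -3 - 3/5 = -18/5.

-18/5


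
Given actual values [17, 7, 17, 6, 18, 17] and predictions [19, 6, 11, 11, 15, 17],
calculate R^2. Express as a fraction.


Mean(y) = 41/3. SS_res = 75. SS_tot = 466/3. R^2 = 1 - 75/(466/3) = 241/466.

241/466


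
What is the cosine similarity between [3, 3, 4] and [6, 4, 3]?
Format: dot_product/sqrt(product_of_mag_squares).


dot = 42. |a|^2 = 34, |b|^2 = 61. cos = 42/sqrt(2074).

42/sqrt(2074)


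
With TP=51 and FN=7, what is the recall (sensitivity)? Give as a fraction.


Recall = TP / (TP + FN) = 51 / 58 = 51/58.

51/58


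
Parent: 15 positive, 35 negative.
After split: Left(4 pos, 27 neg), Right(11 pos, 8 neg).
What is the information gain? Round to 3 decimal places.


H(parent) = 0.8813. H(left) = 0.5548, H(right) = 0.9819. Weighted = (31/50)*0.5548 + (19/50)*0.9819 = 0.7171. IG = 0.8813 - 0.7171 = 0.1642, which rounds to 0.164.

0.164


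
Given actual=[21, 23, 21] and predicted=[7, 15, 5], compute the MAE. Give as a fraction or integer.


MAE = (1/3) * (|21-7|=14 + |23-15|=8 + |21-5|=16). Sum = 38. MAE = 38/3.

38/3


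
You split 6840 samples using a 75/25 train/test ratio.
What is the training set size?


Test set = 6840 * 25% = 1710. Training set = 6840 - 1710 = 5130.

5130


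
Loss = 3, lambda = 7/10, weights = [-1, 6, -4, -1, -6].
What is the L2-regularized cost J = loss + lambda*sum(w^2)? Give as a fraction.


L2 sq norm = sum(w^2) = 90. J = 3 + 7/10 * 90 = 66.

66


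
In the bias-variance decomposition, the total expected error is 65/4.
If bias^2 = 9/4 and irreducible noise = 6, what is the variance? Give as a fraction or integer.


Total error = bias^2 + variance + irreducible noise. So variance = 65/4 - 9/4 - 6 = 8.

8


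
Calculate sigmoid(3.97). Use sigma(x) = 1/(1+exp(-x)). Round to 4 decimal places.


sigma(3.97) = 1/(1+e^(-3.97)) = 1/(1+0.018873) = 1/1.018873 = 0.9815.

0.9815


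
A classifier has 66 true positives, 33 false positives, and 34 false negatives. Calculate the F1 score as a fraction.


Precision = 66/99 = 2/3. Recall = 66/100 = 33/50. F1 = 2*P*R/(P+R) = 132/199.

132/199


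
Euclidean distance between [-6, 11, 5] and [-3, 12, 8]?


d = sqrt(sum of squared differences). (-6--3)^2=9, (11-12)^2=1, (5-8)^2=9. Sum = 19.

sqrt(19)


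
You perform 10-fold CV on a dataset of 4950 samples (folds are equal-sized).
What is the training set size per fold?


Each validation fold has 4950/10 = 495 samples. Training set = 4950 - 495 = 4455.

4455


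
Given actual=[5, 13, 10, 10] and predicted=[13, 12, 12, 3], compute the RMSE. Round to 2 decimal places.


MSE = 29.5000. RMSE = sqrt(29.5000) = 5.43.

5.43


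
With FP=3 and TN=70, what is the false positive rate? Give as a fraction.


FPR = FP / (FP + TN) = 3 / 73 = 3/73.

3/73


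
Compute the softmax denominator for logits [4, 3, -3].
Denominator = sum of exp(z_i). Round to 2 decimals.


Denom = e^4=54.5982 + e^3=20.0855 + e^-3=0.0498. Sum = 74.7335, which rounds to 74.73.

74.73


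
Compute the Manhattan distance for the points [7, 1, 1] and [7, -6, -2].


d = sum of absolute differences: |7-7|=0 + |1--6|=7 + |1--2|=3 = 10.

10


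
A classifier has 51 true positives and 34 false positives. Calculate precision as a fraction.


Precision = TP / (TP + FP) = 51 / 85 = 3/5.

3/5


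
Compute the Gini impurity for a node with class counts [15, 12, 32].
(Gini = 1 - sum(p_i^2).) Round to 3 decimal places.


Total = 59. Proportions: 15/59, 12/59, 32/59. sum(p_i^2) = 0.4002. Gini = 1 - 0.4002 = 0.5998, which rounds to 0.600.

0.600


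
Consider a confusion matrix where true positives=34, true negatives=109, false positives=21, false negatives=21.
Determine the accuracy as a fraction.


Accuracy = (TP + TN) / (TP + TN + FP + FN) = (34 + 109) / 185 = 143/185.

143/185


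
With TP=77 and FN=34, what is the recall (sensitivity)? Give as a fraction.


Recall = TP / (TP + FN) = 77 / 111 = 77/111.

77/111


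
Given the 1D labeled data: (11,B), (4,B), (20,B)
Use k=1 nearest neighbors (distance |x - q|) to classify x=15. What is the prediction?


Distances: |11-15|=4, |4-15|=11, |20-15|=5. 1 nearest: (11,B). Counts: {'B': 1}. Majority class: B.

B


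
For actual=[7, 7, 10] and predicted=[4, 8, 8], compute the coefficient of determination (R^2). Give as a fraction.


Mean(y) = 8. SS_res = 14. SS_tot = 6. R^2 = 1 - 14/(6) = -4/3.

-4/3


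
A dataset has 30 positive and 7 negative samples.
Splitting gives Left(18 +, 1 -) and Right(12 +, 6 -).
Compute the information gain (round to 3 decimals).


H(parent) = 0.6998. H(left) = 0.2975, H(right) = 0.9183. Weighted = (19/37)*0.2975 + (18/37)*0.9183 = 0.5995. IG = 0.6998 - 0.5995 = 0.1003, which rounds to 0.100.

0.100


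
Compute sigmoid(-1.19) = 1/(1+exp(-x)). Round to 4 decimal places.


sigma(-1.19) = 1/(1+e^(1.19)) = 1/(1+3.287081) = 1/4.287081 = 0.2333.

0.2333


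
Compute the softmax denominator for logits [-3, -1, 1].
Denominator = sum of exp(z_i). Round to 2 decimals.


Denom = e^-3=0.0498 + e^-1=0.3679 + e^1=2.7183. Sum = 3.1360, which rounds to 3.14.

3.14


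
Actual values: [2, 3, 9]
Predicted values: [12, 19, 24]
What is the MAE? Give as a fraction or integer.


MAE = (1/3) * (|2-12|=10 + |3-19|=16 + |9-24|=15). Sum = 41. MAE = 41/3.

41/3


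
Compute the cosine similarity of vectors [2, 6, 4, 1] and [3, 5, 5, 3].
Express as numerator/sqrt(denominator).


dot = 59. |a|^2 = 57, |b|^2 = 68. cos = 59/sqrt(3876).

59/sqrt(3876)


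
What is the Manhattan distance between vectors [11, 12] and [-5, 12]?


d = sum of absolute differences: |11--5|=16 + |12-12|=0 = 16.

16


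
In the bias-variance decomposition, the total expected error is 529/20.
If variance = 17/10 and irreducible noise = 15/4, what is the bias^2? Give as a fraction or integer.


Total error = bias^2 + variance + irreducible noise. So bias^2 = 529/20 - 17/10 - 15/4 = 21.

21


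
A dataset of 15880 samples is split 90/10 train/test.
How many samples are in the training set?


Test set = 15880 * 10% = 1588. Training set = 15880 - 1588 = 14292.

14292


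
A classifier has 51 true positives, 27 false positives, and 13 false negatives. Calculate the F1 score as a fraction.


Precision = 51/78 = 17/26. Recall = 51/64 = 51/64. F1 = 2*P*R/(P+R) = 51/71.

51/71


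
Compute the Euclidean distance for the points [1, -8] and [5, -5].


d = sqrt(sum of squared differences). (1-5)^2=16, (-8--5)^2=9. Sum = 25.

5


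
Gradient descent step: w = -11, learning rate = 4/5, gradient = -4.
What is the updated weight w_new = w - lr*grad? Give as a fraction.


w_new = -11 - 4/5 * -4 = -11 - -16/5 = -39/5.

-39/5


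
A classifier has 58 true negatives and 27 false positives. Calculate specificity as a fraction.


Specificity = TN / (TN + FP) = 58 / 85 = 58/85.

58/85


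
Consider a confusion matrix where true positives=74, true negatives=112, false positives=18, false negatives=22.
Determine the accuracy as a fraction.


Accuracy = (TP + TN) / (TP + TN + FP + FN) = (74 + 112) / 226 = 93/113.

93/113


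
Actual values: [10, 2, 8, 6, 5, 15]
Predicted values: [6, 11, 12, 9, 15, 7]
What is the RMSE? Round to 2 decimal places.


MSE = 47.6667. RMSE = sqrt(47.6667) = 6.90.

6.90


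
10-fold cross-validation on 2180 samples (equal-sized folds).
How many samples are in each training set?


Each validation fold has 2180/10 = 218 samples. Training set = 2180 - 218 = 1962.

1962


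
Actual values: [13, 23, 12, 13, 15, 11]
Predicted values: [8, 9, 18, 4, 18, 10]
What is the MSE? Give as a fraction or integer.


MSE = (1/6) * ((13-8)^2=25 + (23-9)^2=196 + (12-18)^2=36 + (13-4)^2=81 + (15-18)^2=9 + (11-10)^2=1). Sum = 348. MSE = 58.

58


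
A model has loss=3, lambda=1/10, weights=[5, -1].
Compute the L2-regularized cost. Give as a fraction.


L2 sq norm = sum(w^2) = 26. J = 3 + 1/10 * 26 = 28/5.

28/5


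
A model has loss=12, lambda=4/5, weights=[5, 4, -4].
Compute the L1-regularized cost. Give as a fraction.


L1 norm = sum(|w|) = 13. J = 12 + 4/5 * 13 = 112/5.

112/5


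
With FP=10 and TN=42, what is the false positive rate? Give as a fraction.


FPR = FP / (FP + TN) = 10 / 52 = 5/26.

5/26


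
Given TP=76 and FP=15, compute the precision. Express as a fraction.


Precision = TP / (TP + FP) = 76 / 91 = 76/91.

76/91


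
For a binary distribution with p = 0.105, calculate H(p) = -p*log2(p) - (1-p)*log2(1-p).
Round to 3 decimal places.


H = -0.105*log2(0.105) - 0.895*log2(0.895) = 0.485.

0.485


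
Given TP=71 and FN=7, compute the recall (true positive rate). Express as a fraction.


Recall = TP / (TP + FN) = 71 / 78 = 71/78.

71/78


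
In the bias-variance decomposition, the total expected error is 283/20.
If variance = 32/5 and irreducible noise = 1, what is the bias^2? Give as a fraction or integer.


Total error = bias^2 + variance + irreducible noise. So bias^2 = 283/20 - 32/5 - 1 = 27/4.

27/4


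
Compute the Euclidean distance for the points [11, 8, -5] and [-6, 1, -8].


d = sqrt(sum of squared differences). (11--6)^2=289, (8-1)^2=49, (-5--8)^2=9. Sum = 347.

sqrt(347)


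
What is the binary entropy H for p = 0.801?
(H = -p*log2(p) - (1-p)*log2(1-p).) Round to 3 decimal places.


H = -0.801*log2(0.801) - 0.199*log2(0.199) = 0.720.

0.720


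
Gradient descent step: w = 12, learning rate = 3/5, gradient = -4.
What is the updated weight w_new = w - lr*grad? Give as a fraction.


w_new = 12 - 3/5 * -4 = 12 - -12/5 = 72/5.

72/5


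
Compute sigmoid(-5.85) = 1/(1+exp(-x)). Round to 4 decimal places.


sigma(-5.85) = 1/(1+e^(5.85)) = 1/(1+347.234380) = 1/348.234380 = 0.0029.

0.0029


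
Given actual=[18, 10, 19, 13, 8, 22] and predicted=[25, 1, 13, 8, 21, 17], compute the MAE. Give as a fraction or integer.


MAE = (1/6) * (|18-25|=7 + |10-1|=9 + |19-13|=6 + |13-8|=5 + |8-21|=13 + |22-17|=5). Sum = 45. MAE = 15/2.

15/2


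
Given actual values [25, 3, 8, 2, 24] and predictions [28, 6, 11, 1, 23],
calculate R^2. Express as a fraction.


Mean(y) = 62/5. SS_res = 29. SS_tot = 2546/5. R^2 = 1 - 29/(2546/5) = 2401/2546.

2401/2546


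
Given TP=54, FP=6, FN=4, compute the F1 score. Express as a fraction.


Precision = 54/60 = 9/10. Recall = 54/58 = 27/29. F1 = 2*P*R/(P+R) = 54/59.

54/59


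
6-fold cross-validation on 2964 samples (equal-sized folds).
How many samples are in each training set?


Each validation fold has 2964/6 = 494 samples. Training set = 2964 - 494 = 2470.

2470


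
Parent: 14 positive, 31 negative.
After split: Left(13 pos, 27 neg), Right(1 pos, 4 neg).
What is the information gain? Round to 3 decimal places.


H(parent) = 0.8945. H(left) = 0.9097, H(right) = 0.7219. Weighted = (40/45)*0.9097 + (5/45)*0.7219 = 0.8888. IG = 0.8945 - 0.8888 = 0.0057, which rounds to 0.006.

0.006


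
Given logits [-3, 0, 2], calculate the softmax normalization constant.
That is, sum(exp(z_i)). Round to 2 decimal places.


Denom = e^-3=0.0498 + e^0=1.0000 + e^2=7.3891. Sum = 8.4389, which rounds to 8.44.

8.44


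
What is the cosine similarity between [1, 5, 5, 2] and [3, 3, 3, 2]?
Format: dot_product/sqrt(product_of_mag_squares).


dot = 37. |a|^2 = 55, |b|^2 = 31. cos = 37/sqrt(1705).

37/sqrt(1705)


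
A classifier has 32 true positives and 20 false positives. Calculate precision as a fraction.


Precision = TP / (TP + FP) = 32 / 52 = 8/13.

8/13


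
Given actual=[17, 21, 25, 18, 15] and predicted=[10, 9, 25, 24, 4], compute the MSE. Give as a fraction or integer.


MSE = (1/5) * ((17-10)^2=49 + (21-9)^2=144 + (25-25)^2=0 + (18-24)^2=36 + (15-4)^2=121). Sum = 350. MSE = 70.

70


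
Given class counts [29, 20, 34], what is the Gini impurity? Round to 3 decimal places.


Total = 83. Proportions: 29/83, 20/83, 34/83. sum(p_i^2) = 0.3479. Gini = 1 - 0.3479 = 0.6521, which rounds to 0.652.

0.652


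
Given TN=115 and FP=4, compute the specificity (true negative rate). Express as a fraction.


Specificity = TN / (TN + FP) = 115 / 119 = 115/119.

115/119


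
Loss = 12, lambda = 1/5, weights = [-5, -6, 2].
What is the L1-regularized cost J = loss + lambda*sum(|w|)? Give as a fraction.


L1 norm = sum(|w|) = 13. J = 12 + 1/5 * 13 = 73/5.

73/5


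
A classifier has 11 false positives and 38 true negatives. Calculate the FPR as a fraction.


FPR = FP / (FP + TN) = 11 / 49 = 11/49.

11/49


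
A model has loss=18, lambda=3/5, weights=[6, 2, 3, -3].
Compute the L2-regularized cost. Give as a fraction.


L2 sq norm = sum(w^2) = 58. J = 18 + 3/5 * 58 = 264/5.

264/5


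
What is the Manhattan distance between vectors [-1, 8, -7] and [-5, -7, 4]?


d = sum of absolute differences: |-1--5|=4 + |8--7|=15 + |-7-4|=11 = 30.

30


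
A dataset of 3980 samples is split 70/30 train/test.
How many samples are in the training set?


Test set = 3980 * 30% = 1194. Training set = 3980 - 1194 = 2786.

2786


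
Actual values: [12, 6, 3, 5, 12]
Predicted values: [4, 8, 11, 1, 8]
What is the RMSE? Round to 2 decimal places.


MSE = 32.8000. RMSE = sqrt(32.8000) = 5.73.

5.73


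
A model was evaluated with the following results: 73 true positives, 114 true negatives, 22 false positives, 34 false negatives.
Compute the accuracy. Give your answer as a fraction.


Accuracy = (TP + TN) / (TP + TN + FP + FN) = (73 + 114) / 243 = 187/243.

187/243


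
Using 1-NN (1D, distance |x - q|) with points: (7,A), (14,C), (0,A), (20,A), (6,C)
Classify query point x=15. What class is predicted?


Distances: |7-15|=8, |14-15|=1, |0-15|=15, |20-15|=5, |6-15|=9. 1 nearest: (14,C). Counts: {'C': 1}. Majority class: C.

C


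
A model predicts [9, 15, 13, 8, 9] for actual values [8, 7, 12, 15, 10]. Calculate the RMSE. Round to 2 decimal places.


MSE = 23.2000. RMSE = sqrt(23.2000) = 4.82.

4.82


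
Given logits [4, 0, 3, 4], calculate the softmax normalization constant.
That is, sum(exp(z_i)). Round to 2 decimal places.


Denom = e^4=54.5982 + e^0=1.0000 + e^3=20.0855 + e^4=54.5982. Sum = 130.2819, which rounds to 130.28.

130.28


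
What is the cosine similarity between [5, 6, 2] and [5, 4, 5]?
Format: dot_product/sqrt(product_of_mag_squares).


dot = 59. |a|^2 = 65, |b|^2 = 66. cos = 59/sqrt(4290).

59/sqrt(4290)


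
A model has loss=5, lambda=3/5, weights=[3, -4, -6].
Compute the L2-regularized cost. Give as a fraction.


L2 sq norm = sum(w^2) = 61. J = 5 + 3/5 * 61 = 208/5.

208/5


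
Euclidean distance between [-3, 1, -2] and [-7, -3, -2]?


d = sqrt(sum of squared differences). (-3--7)^2=16, (1--3)^2=16, (-2--2)^2=0. Sum = 32.

sqrt(32)


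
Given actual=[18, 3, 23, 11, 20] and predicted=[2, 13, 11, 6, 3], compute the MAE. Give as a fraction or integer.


MAE = (1/5) * (|18-2|=16 + |3-13|=10 + |23-11|=12 + |11-6|=5 + |20-3|=17). Sum = 60. MAE = 12.

12


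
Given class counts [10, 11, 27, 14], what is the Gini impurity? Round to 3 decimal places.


Total = 62. Proportions: 10/62, 11/62, 27/62, 14/62. sum(p_i^2) = 0.2981. Gini = 1 - 0.2981 = 0.7019, which rounds to 0.702.

0.702


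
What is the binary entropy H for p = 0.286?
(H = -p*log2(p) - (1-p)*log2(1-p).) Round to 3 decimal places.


H = -0.286*log2(0.286) - 0.714*log2(0.714) = 0.863.

0.863


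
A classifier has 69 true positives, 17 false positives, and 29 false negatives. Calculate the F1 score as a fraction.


Precision = 69/86 = 69/86. Recall = 69/98 = 69/98. F1 = 2*P*R/(P+R) = 3/4.

3/4


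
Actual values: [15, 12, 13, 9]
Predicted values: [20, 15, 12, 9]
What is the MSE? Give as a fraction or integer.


MSE = (1/4) * ((15-20)^2=25 + (12-15)^2=9 + (13-12)^2=1 + (9-9)^2=0). Sum = 35. MSE = 35/4.

35/4


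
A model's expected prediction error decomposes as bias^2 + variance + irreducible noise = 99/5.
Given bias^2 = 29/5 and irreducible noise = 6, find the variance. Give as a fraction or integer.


Total error = bias^2 + variance + irreducible noise. So variance = 99/5 - 29/5 - 6 = 8.

8


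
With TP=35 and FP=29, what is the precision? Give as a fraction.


Precision = TP / (TP + FP) = 35 / 64 = 35/64.

35/64


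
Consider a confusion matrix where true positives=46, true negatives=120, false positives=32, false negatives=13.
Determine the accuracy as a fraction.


Accuracy = (TP + TN) / (TP + TN + FP + FN) = (46 + 120) / 211 = 166/211.

166/211


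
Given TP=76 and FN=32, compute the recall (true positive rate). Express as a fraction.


Recall = TP / (TP + FN) = 76 / 108 = 19/27.

19/27


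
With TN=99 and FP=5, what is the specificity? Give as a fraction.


Specificity = TN / (TN + FP) = 99 / 104 = 99/104.

99/104


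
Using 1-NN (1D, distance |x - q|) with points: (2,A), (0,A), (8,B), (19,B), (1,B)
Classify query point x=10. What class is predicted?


Distances: |2-10|=8, |0-10|=10, |8-10|=2, |19-10|=9, |1-10|=9. 1 nearest: (8,B). Counts: {'B': 1}. Majority class: B.

B


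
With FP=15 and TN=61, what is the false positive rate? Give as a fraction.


FPR = FP / (FP + TN) = 15 / 76 = 15/76.

15/76


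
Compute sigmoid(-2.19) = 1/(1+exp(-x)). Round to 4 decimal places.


sigma(-2.19) = 1/(1+e^(2.19)) = 1/(1+8.935213) = 1/9.935213 = 0.1007.

0.1007


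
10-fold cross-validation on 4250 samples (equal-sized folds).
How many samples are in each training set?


Each validation fold has 4250/10 = 425 samples. Training set = 4250 - 425 = 3825.

3825


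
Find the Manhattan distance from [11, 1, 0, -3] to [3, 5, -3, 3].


d = sum of absolute differences: |11-3|=8 + |1-5|=4 + |0--3|=3 + |-3-3|=6 = 21.

21


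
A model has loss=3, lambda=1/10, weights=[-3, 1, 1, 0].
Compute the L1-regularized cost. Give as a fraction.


L1 norm = sum(|w|) = 5. J = 3 + 1/10 * 5 = 7/2.

7/2


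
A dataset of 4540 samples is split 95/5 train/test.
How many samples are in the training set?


Test set = 4540 * 5% = 227. Training set = 4540 - 227 = 4313.

4313


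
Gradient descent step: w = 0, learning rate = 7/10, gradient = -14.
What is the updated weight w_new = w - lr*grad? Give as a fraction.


w_new = 0 - 7/10 * -14 = 0 - -49/5 = 49/5.

49/5


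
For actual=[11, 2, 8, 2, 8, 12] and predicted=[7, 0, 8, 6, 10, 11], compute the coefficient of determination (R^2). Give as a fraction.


Mean(y) = 43/6. SS_res = 41. SS_tot = 557/6. R^2 = 1 - 41/(557/6) = 311/557.

311/557


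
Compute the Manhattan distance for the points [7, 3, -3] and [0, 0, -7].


d = sum of absolute differences: |7-0|=7 + |3-0|=3 + |-3--7|=4 = 14.

14


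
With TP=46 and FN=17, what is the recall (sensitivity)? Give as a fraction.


Recall = TP / (TP + FN) = 46 / 63 = 46/63.

46/63


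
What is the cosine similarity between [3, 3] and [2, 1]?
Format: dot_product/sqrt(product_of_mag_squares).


dot = 9. |a|^2 = 18, |b|^2 = 5. cos = 9/sqrt(90).

9/sqrt(90)


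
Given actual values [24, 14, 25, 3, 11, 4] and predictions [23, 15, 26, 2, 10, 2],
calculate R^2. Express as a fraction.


Mean(y) = 27/2. SS_res = 9. SS_tot = 899/2. R^2 = 1 - 9/(899/2) = 881/899.

881/899


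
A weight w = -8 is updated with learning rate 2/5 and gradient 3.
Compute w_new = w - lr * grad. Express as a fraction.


w_new = -8 - 2/5 * 3 = -8 - 6/5 = -46/5.

-46/5


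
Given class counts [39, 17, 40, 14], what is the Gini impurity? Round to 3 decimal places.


Total = 110. Proportions: 39/110, 17/110, 40/110, 14/110. sum(p_i^2) = 0.2980. Gini = 1 - 0.2980 = 0.7020, which rounds to 0.702.

0.702


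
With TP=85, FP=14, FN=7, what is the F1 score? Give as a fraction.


Precision = 85/99 = 85/99. Recall = 85/92 = 85/92. F1 = 2*P*R/(P+R) = 170/191.

170/191


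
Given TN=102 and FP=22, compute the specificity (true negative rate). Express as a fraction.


Specificity = TN / (TN + FP) = 102 / 124 = 51/62.

51/62


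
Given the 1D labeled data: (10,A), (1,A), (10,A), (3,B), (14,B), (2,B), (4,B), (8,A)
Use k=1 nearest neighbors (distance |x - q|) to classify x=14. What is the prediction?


Distances: |10-14|=4, |1-14|=13, |10-14|=4, |3-14|=11, |14-14|=0, |2-14|=12, |4-14|=10, |8-14|=6. 1 nearest: (14,B). Counts: {'B': 1}. Majority class: B.

B


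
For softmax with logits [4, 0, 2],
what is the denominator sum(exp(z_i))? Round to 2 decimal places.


Denom = e^4=54.5982 + e^0=1.0000 + e^2=7.3891. Sum = 62.9873, which rounds to 62.99.

62.99


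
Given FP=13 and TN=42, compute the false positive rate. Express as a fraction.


FPR = FP / (FP + TN) = 13 / 55 = 13/55.

13/55


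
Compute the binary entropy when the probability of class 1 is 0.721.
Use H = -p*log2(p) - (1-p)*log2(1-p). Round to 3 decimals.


H = -0.721*log2(0.721) - 0.279*log2(0.279) = 0.854.

0.854


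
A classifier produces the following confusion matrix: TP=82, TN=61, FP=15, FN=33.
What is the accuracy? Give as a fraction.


Accuracy = (TP + TN) / (TP + TN + FP + FN) = (82 + 61) / 191 = 143/191.

143/191


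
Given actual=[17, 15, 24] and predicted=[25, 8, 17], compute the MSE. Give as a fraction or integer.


MSE = (1/3) * ((17-25)^2=64 + (15-8)^2=49 + (24-17)^2=49). Sum = 162. MSE = 54.

54


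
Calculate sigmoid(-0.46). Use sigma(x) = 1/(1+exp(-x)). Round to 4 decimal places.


sigma(-0.46) = 1/(1+e^(0.46)) = 1/(1+1.584074) = 1/2.584074 = 0.3870.

0.3870


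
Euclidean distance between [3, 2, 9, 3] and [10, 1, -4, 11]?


d = sqrt(sum of squared differences). (3-10)^2=49, (2-1)^2=1, (9--4)^2=169, (3-11)^2=64. Sum = 283.

sqrt(283)


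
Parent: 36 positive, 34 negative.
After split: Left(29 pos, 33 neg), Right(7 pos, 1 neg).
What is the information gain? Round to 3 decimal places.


H(parent) = 0.9994. H(left) = 0.9970, H(right) = 0.5436. Weighted = (62/70)*0.9970 + (8/70)*0.5436 = 0.9452. IG = 0.9994 - 0.9452 = 0.0542, which rounds to 0.054.

0.054


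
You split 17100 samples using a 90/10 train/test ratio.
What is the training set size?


Test set = 17100 * 10% = 1710. Training set = 17100 - 1710 = 15390.

15390


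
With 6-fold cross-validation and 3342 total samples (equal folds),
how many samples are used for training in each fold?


Each validation fold has 3342/6 = 557 samples. Training set = 3342 - 557 = 2785.

2785


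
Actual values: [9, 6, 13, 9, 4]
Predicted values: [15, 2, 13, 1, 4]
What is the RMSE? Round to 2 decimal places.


MSE = 23.2000. RMSE = sqrt(23.2000) = 4.82.

4.82


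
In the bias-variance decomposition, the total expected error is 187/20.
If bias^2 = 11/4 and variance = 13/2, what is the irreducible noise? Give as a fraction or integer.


Total error = bias^2 + variance + irreducible noise. So irreducible noise = 187/20 - 11/4 - 13/2 = 1/10.

1/10


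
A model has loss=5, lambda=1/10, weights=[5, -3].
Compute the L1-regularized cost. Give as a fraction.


L1 norm = sum(|w|) = 8. J = 5 + 1/10 * 8 = 29/5.

29/5


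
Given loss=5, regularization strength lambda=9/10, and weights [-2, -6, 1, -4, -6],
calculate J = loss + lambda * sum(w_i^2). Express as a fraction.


L2 sq norm = sum(w^2) = 93. J = 5 + 9/10 * 93 = 887/10.

887/10


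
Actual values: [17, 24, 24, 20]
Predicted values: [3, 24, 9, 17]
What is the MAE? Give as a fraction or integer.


MAE = (1/4) * (|17-3|=14 + |24-24|=0 + |24-9|=15 + |20-17|=3). Sum = 32. MAE = 8.

8


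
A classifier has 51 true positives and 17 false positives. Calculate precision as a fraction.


Precision = TP / (TP + FP) = 51 / 68 = 3/4.

3/4


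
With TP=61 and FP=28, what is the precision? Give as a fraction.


Precision = TP / (TP + FP) = 61 / 89 = 61/89.

61/89


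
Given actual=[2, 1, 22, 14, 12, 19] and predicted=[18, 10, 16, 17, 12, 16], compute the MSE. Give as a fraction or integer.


MSE = (1/6) * ((2-18)^2=256 + (1-10)^2=81 + (22-16)^2=36 + (14-17)^2=9 + (12-12)^2=0 + (19-16)^2=9). Sum = 391. MSE = 391/6.

391/6


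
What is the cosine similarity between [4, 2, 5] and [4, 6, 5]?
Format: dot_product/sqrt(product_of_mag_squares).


dot = 53. |a|^2 = 45, |b|^2 = 77. cos = 53/sqrt(3465).

53/sqrt(3465)


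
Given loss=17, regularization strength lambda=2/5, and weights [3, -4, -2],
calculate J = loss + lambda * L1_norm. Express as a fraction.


L1 norm = sum(|w|) = 9. J = 17 + 2/5 * 9 = 103/5.

103/5


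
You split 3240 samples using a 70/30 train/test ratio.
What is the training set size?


Test set = 3240 * 30% = 972. Training set = 3240 - 972 = 2268.

2268


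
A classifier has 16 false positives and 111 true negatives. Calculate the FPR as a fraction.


FPR = FP / (FP + TN) = 16 / 127 = 16/127.

16/127


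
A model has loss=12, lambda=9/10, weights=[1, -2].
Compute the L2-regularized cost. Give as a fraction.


L2 sq norm = sum(w^2) = 5. J = 12 + 9/10 * 5 = 33/2.

33/2


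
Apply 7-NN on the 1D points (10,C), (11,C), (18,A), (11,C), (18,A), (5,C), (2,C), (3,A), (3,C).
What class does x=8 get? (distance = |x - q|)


Distances: |10-8|=2, |11-8|=3, |18-8|=10, |11-8|=3, |18-8|=10, |5-8|=3, |2-8|=6, |3-8|=5, |3-8|=5. 7 nearest: (10,C), (11,C), (11,C), (5,C), (3,A), (3,C), (2,C). Counts: {'C': 6, 'A': 1}. Majority class: C.

C


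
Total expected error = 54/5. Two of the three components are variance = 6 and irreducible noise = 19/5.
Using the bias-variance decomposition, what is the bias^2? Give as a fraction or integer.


Total error = bias^2 + variance + irreducible noise. So bias^2 = 54/5 - 6 - 19/5 = 1.

1


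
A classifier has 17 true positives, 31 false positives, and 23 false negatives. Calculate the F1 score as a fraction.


Precision = 17/48 = 17/48. Recall = 17/40 = 17/40. F1 = 2*P*R/(P+R) = 17/44.

17/44


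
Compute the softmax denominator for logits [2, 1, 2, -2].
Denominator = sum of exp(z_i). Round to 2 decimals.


Denom = e^2=7.3891 + e^1=2.7183 + e^2=7.3891 + e^-2=0.1353. Sum = 17.6318, which rounds to 17.63.

17.63


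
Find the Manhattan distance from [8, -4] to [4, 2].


d = sum of absolute differences: |8-4|=4 + |-4-2|=6 = 10.

10


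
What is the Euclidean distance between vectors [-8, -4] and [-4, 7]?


d = sqrt(sum of squared differences). (-8--4)^2=16, (-4-7)^2=121. Sum = 137.

sqrt(137)


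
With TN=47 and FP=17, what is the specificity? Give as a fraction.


Specificity = TN / (TN + FP) = 47 / 64 = 47/64.

47/64


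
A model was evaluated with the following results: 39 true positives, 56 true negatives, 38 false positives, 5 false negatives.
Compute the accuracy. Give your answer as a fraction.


Accuracy = (TP + TN) / (TP + TN + FP + FN) = (39 + 56) / 138 = 95/138.

95/138


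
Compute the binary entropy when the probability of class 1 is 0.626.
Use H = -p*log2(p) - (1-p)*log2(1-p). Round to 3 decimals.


H = -0.626*log2(0.626) - 0.374*log2(0.374) = 0.954.

0.954


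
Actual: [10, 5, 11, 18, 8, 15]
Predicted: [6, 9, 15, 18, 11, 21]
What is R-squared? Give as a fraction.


Mean(y) = 67/6. SS_res = 93. SS_tot = 665/6. R^2 = 1 - 93/(665/6) = 107/665.

107/665


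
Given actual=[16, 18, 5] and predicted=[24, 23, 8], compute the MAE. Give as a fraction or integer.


MAE = (1/3) * (|16-24|=8 + |18-23|=5 + |5-8|=3). Sum = 16. MAE = 16/3.

16/3


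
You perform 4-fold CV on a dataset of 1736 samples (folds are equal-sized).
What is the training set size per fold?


Each validation fold has 1736/4 = 434 samples. Training set = 1736 - 434 = 1302.

1302


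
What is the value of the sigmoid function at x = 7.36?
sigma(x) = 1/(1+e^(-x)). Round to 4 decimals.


sigma(7.36) = 1/(1+e^(-7.36)) = 1/(1+0.000636) = 1/1.000636 = 0.9994.

0.9994


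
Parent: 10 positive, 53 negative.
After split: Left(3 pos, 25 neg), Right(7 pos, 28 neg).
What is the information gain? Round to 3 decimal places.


H(parent) = 0.6313. H(left) = 0.4912, H(right) = 0.7219. Weighted = (28/63)*0.4912 + (35/63)*0.7219 = 0.6194. IG = 0.6313 - 0.6194 = 0.0119, which rounds to 0.012.

0.012


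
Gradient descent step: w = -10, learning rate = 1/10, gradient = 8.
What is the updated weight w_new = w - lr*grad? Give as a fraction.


w_new = -10 - 1/10 * 8 = -10 - 4/5 = -54/5.

-54/5


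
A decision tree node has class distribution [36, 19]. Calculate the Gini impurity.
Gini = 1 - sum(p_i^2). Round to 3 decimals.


Total = 55. Proportions: 36/55, 19/55. sum(p_i^2) = 0.5478. Gini = 1 - 0.5478 = 0.4522, which rounds to 0.452.

0.452


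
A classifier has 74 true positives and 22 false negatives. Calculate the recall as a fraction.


Recall = TP / (TP + FN) = 74 / 96 = 37/48.

37/48


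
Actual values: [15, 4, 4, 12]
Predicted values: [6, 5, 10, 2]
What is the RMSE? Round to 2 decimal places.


MSE = 54.5000. RMSE = sqrt(54.5000) = 7.38.

7.38


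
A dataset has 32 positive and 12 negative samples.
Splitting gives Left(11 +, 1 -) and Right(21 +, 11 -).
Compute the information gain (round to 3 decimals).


H(parent) = 0.8454. H(left) = 0.4138, H(right) = 0.9284. Weighted = (12/44)*0.4138 + (32/44)*0.9284 = 0.7881. IG = 0.8454 - 0.7881 = 0.0573, which rounds to 0.057.

0.057


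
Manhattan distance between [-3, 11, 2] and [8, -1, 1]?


d = sum of absolute differences: |-3-8|=11 + |11--1|=12 + |2-1|=1 = 24.

24


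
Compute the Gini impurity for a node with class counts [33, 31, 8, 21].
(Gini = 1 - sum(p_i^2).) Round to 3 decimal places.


Total = 93. Proportions: 33/93, 31/93, 8/93, 21/93. sum(p_i^2) = 0.2954. Gini = 1 - 0.2954 = 0.7046, which rounds to 0.705.

0.705


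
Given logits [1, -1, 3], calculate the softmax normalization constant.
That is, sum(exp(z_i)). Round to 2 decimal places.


Denom = e^1=2.7183 + e^-1=0.3679 + e^3=20.0855. Sum = 23.1717, which rounds to 23.17.

23.17


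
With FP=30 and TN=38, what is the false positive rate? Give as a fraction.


FPR = FP / (FP + TN) = 30 / 68 = 15/34.

15/34


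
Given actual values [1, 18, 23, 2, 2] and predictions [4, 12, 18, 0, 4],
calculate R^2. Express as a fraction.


Mean(y) = 46/5. SS_res = 78. SS_tot = 2194/5. R^2 = 1 - 78/(2194/5) = 902/1097.

902/1097


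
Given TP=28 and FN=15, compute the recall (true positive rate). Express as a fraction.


Recall = TP / (TP + FN) = 28 / 43 = 28/43.

28/43


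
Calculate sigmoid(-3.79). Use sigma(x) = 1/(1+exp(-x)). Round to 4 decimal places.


sigma(-3.79) = 1/(1+e^(3.79)) = 1/(1+44.256400) = 1/45.256400 = 0.0221.

0.0221


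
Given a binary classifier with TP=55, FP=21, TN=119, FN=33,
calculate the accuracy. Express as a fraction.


Accuracy = (TP + TN) / (TP + TN + FP + FN) = (55 + 119) / 228 = 29/38.

29/38


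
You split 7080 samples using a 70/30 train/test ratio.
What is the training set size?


Test set = 7080 * 30% = 2124. Training set = 7080 - 2124 = 4956.

4956


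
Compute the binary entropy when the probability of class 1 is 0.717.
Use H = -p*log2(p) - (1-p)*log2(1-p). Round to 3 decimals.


H = -0.717*log2(0.717) - 0.283*log2(0.283) = 0.860.

0.860


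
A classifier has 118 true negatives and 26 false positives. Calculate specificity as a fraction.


Specificity = TN / (TN + FP) = 118 / 144 = 59/72.

59/72


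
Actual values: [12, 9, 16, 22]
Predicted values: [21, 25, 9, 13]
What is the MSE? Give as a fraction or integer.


MSE = (1/4) * ((12-21)^2=81 + (9-25)^2=256 + (16-9)^2=49 + (22-13)^2=81). Sum = 467. MSE = 467/4.

467/4


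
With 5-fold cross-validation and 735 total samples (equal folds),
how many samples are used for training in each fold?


Each validation fold has 735/5 = 147 samples. Training set = 735 - 147 = 588.

588


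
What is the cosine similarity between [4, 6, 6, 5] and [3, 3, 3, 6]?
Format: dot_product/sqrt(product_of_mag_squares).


dot = 78. |a|^2 = 113, |b|^2 = 63. cos = 78/sqrt(7119).

78/sqrt(7119)


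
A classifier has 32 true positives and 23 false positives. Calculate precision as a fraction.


Precision = TP / (TP + FP) = 32 / 55 = 32/55.

32/55


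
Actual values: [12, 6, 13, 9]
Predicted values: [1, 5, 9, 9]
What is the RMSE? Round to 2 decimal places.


MSE = 34.5000. RMSE = sqrt(34.5000) = 5.87.

5.87


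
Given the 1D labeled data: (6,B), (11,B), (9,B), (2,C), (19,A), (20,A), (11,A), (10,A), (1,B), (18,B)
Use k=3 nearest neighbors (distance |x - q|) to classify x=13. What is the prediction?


Distances: |6-13|=7, |11-13|=2, |9-13|=4, |2-13|=11, |19-13|=6, |20-13|=7, |11-13|=2, |10-13|=3, |1-13|=12, |18-13|=5. 3 nearest: (11,A), (11,B), (10,A). Counts: {'A': 2, 'B': 1}. Majority class: A.

A


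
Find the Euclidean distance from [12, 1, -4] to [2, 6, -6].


d = sqrt(sum of squared differences). (12-2)^2=100, (1-6)^2=25, (-4--6)^2=4. Sum = 129.

sqrt(129)


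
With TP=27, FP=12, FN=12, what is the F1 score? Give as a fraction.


Precision = 27/39 = 9/13. Recall = 27/39 = 9/13. F1 = 2*P*R/(P+R) = 9/13.

9/13


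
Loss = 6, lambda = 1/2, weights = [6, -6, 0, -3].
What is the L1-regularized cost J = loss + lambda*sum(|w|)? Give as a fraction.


L1 norm = sum(|w|) = 15. J = 6 + 1/2 * 15 = 27/2.

27/2


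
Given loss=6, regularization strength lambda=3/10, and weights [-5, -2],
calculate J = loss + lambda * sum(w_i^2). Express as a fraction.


L2 sq norm = sum(w^2) = 29. J = 6 + 3/10 * 29 = 147/10.

147/10


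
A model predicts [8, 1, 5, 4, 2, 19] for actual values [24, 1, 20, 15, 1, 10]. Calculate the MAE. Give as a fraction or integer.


MAE = (1/6) * (|24-8|=16 + |1-1|=0 + |20-5|=15 + |15-4|=11 + |1-2|=1 + |10-19|=9). Sum = 52. MAE = 26/3.

26/3


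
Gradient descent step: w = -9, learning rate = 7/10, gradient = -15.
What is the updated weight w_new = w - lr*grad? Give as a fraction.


w_new = -9 - 7/10 * -15 = -9 - -21/2 = 3/2.

3/2


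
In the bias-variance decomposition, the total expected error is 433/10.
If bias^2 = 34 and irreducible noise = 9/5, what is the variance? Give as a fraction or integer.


Total error = bias^2 + variance + irreducible noise. So variance = 433/10 - 34 - 9/5 = 15/2.

15/2


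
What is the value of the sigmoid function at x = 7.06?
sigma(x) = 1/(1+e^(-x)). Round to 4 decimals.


sigma(7.06) = 1/(1+e^(-7.06)) = 1/(1+0.000859) = 1/1.000859 = 0.9991.

0.9991


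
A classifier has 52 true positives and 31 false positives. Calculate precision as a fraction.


Precision = TP / (TP + FP) = 52 / 83 = 52/83.

52/83


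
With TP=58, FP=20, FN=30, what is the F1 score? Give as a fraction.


Precision = 58/78 = 29/39. Recall = 58/88 = 29/44. F1 = 2*P*R/(P+R) = 58/83.

58/83


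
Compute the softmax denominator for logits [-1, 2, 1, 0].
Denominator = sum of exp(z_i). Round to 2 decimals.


Denom = e^-1=0.3679 + e^2=7.3891 + e^1=2.7183 + e^0=1.0000. Sum = 11.4753, which rounds to 11.48.

11.48


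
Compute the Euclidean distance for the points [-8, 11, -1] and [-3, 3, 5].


d = sqrt(sum of squared differences). (-8--3)^2=25, (11-3)^2=64, (-1-5)^2=36. Sum = 125.

sqrt(125)


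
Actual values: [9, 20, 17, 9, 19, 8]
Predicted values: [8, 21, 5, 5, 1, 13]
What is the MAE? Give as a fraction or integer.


MAE = (1/6) * (|9-8|=1 + |20-21|=1 + |17-5|=12 + |9-5|=4 + |19-1|=18 + |8-13|=5). Sum = 41. MAE = 41/6.

41/6


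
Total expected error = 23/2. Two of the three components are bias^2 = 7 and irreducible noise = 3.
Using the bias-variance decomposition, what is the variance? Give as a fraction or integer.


Total error = bias^2 + variance + irreducible noise. So variance = 23/2 - 7 - 3 = 3/2.

3/2


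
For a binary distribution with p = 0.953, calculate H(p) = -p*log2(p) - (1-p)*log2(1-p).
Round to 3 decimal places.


H = -0.953*log2(0.953) - 0.047*log2(0.047) = 0.274.

0.274


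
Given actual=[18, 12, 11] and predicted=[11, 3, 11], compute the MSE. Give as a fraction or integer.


MSE = (1/3) * ((18-11)^2=49 + (12-3)^2=81 + (11-11)^2=0). Sum = 130. MSE = 130/3.

130/3


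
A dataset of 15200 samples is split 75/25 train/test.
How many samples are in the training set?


Test set = 15200 * 25% = 3800. Training set = 15200 - 3800 = 11400.

11400


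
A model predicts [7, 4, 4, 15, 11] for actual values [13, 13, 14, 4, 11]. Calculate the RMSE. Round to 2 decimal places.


MSE = 67.6000. RMSE = sqrt(67.6000) = 8.22.

8.22


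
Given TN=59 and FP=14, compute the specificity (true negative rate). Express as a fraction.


Specificity = TN / (TN + FP) = 59 / 73 = 59/73.

59/73


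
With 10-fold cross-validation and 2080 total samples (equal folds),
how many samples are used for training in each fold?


Each validation fold has 2080/10 = 208 samples. Training set = 2080 - 208 = 1872.

1872


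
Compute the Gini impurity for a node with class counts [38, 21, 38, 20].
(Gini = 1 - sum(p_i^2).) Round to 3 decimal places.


Total = 117. Proportions: 38/117, 21/117, 38/117, 20/117. sum(p_i^2) = 0.2724. Gini = 1 - 0.2724 = 0.7276, which rounds to 0.728.

0.728


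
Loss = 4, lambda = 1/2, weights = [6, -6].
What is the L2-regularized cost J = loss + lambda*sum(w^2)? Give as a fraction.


L2 sq norm = sum(w^2) = 72. J = 4 + 1/2 * 72 = 40.

40


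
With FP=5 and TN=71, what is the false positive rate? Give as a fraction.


FPR = FP / (FP + TN) = 5 / 76 = 5/76.

5/76


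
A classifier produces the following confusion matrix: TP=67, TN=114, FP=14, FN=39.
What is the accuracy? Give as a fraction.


Accuracy = (TP + TN) / (TP + TN + FP + FN) = (67 + 114) / 234 = 181/234.

181/234


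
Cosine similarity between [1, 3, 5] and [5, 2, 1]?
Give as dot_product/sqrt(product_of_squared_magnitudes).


dot = 16. |a|^2 = 35, |b|^2 = 30. cos = 16/sqrt(1050).

16/sqrt(1050)


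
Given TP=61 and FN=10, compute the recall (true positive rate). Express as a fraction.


Recall = TP / (TP + FN) = 61 / 71 = 61/71.

61/71


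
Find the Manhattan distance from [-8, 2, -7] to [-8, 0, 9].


d = sum of absolute differences: |-8--8|=0 + |2-0|=2 + |-7-9|=16 = 18.

18


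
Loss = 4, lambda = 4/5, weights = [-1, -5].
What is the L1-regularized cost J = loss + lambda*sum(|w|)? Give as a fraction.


L1 norm = sum(|w|) = 6. J = 4 + 4/5 * 6 = 44/5.

44/5


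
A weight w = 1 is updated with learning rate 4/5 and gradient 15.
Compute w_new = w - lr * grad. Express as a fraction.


w_new = 1 - 4/5 * 15 = 1 - 12 = -11.

-11


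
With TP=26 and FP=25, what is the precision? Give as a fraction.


Precision = TP / (TP + FP) = 26 / 51 = 26/51.

26/51


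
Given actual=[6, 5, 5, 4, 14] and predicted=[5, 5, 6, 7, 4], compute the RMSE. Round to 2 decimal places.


MSE = 22.2000. RMSE = sqrt(22.2000) = 4.71.

4.71


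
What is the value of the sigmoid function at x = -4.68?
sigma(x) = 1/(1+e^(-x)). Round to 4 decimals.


sigma(-4.68) = 1/(1+e^(4.68)) = 1/(1+107.770073) = 1/108.770073 = 0.0092.

0.0092
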